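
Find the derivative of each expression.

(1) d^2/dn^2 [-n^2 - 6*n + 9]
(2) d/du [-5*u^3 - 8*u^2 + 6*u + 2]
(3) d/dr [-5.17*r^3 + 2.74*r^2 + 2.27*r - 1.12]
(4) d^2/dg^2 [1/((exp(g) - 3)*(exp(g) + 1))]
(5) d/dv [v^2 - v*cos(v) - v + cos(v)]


(1) = -2
(2) = -15*u^2 - 16*u + 6
(3) = -15.51*r^2 + 5.48*r + 2.27
(4) = (4*exp(3*g) - 6*exp(2*g) + 16*exp(g) - 6)*exp(g)/(exp(6*g) - 6*exp(5*g) + 3*exp(4*g) + 28*exp(3*g) - 9*exp(2*g) - 54*exp(g) - 27)
(5) = v*sin(v) + 2*v - sqrt(2)*sin(v + pi/4) - 1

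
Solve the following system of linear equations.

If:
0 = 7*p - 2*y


Then:
p = 2*y/7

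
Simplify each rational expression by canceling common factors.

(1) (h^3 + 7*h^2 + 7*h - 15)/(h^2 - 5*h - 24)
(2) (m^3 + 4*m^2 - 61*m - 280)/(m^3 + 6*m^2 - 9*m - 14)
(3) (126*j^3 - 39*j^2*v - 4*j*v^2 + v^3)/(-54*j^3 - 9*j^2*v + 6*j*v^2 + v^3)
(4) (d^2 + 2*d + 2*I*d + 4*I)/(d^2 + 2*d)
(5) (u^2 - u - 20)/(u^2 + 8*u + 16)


(1) = (h^2 + 4*h - 5)/(h - 8)
(2) = (m^2 - 3*m - 40)/(m^2 - m - 2)
(3) = (-7*j + v)/(3*j + v)
(4) = (d + 2*I)/d
(5) = (u - 5)/(u + 4)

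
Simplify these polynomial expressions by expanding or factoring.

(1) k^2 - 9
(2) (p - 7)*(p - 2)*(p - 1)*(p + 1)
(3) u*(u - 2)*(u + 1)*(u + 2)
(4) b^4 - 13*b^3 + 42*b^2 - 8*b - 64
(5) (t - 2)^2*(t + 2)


(1) = (k - 3)*(k + 3)
(2) = p^4 - 9*p^3 + 13*p^2 + 9*p - 14
(3) = u^4 + u^3 - 4*u^2 - 4*u
(4) = (b - 8)*(b - 4)*(b - 2)*(b + 1)
(5) = t^3 - 2*t^2 - 4*t + 8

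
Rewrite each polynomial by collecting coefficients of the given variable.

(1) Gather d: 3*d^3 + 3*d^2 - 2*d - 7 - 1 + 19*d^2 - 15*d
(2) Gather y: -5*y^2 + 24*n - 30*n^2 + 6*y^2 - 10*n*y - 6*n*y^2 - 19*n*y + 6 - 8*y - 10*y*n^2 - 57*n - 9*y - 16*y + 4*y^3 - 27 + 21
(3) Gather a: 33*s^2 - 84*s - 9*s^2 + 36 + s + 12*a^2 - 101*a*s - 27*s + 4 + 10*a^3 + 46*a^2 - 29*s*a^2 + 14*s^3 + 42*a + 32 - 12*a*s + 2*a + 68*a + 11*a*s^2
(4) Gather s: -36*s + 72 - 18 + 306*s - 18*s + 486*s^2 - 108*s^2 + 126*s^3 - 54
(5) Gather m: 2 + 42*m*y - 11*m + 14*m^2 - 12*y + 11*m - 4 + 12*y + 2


(1) = 3*d^3 + 22*d^2 - 17*d - 8
(2) = -30*n^2 - 33*n + 4*y^3 + y^2*(1 - 6*n) + y*(-10*n^2 - 29*n - 33)
(3) = 10*a^3 + a^2*(58 - 29*s) + a*(11*s^2 - 113*s + 112) + 14*s^3 + 24*s^2 - 110*s + 72
(4) = 126*s^3 + 378*s^2 + 252*s
(5) = 14*m^2 + 42*m*y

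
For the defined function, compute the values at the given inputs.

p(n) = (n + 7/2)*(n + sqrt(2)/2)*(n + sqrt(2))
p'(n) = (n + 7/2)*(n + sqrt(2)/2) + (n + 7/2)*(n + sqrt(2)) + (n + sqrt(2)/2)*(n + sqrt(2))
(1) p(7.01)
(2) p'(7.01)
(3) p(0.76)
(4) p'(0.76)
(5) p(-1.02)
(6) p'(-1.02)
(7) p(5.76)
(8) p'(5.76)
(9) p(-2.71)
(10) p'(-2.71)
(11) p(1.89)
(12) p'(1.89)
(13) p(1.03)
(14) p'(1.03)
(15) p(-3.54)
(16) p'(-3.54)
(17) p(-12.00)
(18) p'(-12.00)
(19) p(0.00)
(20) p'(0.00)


(1) = 683.26
(2) = 234.66
(3) = 13.59
(4) = 18.70
(5) = -0.31
(6) = 0.08
(7) = 429.63
(8) = 172.72
(9) = 2.05
(10) = -0.01
(11) = 46.25
(12) = 40.39
(13) = 19.23
(14) = 23.19
(15) = -0.24
(16) = 6.22
(17) = -1016.13
(18) = 305.51
(19) = 3.50
(20) = 8.42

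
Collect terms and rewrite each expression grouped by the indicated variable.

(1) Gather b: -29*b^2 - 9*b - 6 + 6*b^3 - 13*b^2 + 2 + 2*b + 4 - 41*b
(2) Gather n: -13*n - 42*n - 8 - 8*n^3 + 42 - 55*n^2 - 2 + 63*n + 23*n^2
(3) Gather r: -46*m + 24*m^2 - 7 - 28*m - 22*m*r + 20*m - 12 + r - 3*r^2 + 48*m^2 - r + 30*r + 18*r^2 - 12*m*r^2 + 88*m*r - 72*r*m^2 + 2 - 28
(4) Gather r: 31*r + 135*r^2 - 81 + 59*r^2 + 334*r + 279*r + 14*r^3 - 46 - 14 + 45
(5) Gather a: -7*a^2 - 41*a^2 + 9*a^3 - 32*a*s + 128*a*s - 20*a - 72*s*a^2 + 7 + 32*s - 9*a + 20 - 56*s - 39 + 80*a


(1) = 6*b^3 - 42*b^2 - 48*b
(2) = -8*n^3 - 32*n^2 + 8*n + 32
(3) = 72*m^2 - 54*m + r^2*(15 - 12*m) + r*(-72*m^2 + 66*m + 30) - 45
(4) = 14*r^3 + 194*r^2 + 644*r - 96
(5) = 9*a^3 + a^2*(-72*s - 48) + a*(96*s + 51) - 24*s - 12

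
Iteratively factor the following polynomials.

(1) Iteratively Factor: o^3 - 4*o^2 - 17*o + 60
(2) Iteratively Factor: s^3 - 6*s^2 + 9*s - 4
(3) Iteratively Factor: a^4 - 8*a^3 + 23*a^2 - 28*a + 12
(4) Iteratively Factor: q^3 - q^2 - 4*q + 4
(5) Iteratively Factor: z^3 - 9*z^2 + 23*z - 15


(1) = (o - 5)*(o^2 + o - 12) = (o - 5)*(o - 3)*(o + 4)
(2) = (s - 1)*(s^2 - 5*s + 4) = (s - 1)^2*(s - 4)
(3) = (a - 2)*(a^3 - 6*a^2 + 11*a - 6) = (a - 2)^2*(a^2 - 4*a + 3) = (a - 3)*(a - 2)^2*(a - 1)
(4) = (q - 2)*(q^2 + q - 2) = (q - 2)*(q + 2)*(q - 1)
(5) = (z - 5)*(z^2 - 4*z + 3) = (z - 5)*(z - 3)*(z - 1)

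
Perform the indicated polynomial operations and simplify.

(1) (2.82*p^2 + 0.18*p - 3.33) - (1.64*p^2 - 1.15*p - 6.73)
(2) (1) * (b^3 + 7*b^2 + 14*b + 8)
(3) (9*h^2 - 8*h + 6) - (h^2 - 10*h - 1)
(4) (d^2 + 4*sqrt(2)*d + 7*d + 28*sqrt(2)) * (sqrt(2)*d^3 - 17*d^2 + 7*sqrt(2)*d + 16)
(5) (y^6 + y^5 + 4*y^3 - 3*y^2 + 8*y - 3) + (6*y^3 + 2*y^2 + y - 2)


(1) = 1.18*p^2 + 1.33*p + 3.4
(2) = b^3 + 7*b^2 + 14*b + 8
(3) = 8*h^2 + 2*h + 7
(4) = sqrt(2)*d^5 - 9*d^4 + 7*sqrt(2)*d^4 - 61*sqrt(2)*d^3 - 63*d^3 - 427*sqrt(2)*d^2 + 72*d^2 + 64*sqrt(2)*d + 504*d + 448*sqrt(2)
(5) = y^6 + y^5 + 10*y^3 - y^2 + 9*y - 5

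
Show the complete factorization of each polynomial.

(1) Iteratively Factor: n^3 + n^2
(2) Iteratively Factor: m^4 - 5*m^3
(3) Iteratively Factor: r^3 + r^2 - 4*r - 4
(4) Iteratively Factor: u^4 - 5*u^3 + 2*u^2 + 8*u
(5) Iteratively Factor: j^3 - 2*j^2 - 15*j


(1) = (n)*(n^2 + n) = n^2*(n + 1)
(2) = (m)*(m^3 - 5*m^2) = m^2*(m^2 - 5*m) = m^2*(m - 5)*(m)
(3) = (r - 2)*(r^2 + 3*r + 2) = (r - 2)*(r + 1)*(r + 2)
(4) = (u - 4)*(u^3 - u^2 - 2*u) = (u - 4)*(u - 2)*(u^2 + u) = (u - 4)*(u - 2)*(u + 1)*(u)
(5) = (j)*(j^2 - 2*j - 15) = j*(j + 3)*(j - 5)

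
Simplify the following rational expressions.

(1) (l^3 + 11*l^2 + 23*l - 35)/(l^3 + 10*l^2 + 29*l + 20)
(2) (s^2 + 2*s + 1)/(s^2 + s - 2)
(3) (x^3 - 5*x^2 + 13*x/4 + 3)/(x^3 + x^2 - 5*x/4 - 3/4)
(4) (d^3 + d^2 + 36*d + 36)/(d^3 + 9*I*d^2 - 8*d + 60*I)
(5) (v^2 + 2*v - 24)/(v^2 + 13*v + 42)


(1) = (l^2 + 6*l - 7)/(l^2 + 5*l + 4)
(2) = (s^2 + 2*s + 1)/(s^2 + s - 2)
(3) = (2*x^2 - 11*x + 12)/(2*x^2 + x - 3)
(4) = (d^2 + d*(1 - 6*I) - 6*I)/(d^2 + 3*I*d + 10)
(5) = (v - 4)/(v + 7)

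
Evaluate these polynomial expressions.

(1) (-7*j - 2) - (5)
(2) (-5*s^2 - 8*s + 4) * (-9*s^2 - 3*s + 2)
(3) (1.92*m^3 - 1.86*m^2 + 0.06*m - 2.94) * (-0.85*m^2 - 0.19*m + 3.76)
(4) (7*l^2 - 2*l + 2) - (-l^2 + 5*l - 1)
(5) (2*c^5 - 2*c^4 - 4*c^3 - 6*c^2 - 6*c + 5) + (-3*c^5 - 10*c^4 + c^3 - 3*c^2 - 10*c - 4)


(1) = -7*j - 7
(2) = 45*s^4 + 87*s^3 - 22*s^2 - 28*s + 8
(3) = -1.632*m^5 + 1.2162*m^4 + 7.5216*m^3 - 4.506*m^2 + 0.7842*m - 11.0544
(4) = 8*l^2 - 7*l + 3
(5) = -c^5 - 12*c^4 - 3*c^3 - 9*c^2 - 16*c + 1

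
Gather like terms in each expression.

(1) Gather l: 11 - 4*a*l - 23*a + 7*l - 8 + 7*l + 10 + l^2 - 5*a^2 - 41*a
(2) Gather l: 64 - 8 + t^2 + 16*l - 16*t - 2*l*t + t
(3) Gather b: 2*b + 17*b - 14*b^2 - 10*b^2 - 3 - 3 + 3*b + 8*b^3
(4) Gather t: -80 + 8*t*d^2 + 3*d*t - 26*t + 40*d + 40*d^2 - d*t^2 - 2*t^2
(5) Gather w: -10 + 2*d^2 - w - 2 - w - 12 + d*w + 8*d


(1) = -5*a^2 - 64*a + l^2 + l*(14 - 4*a) + 13
(2) = l*(16 - 2*t) + t^2 - 15*t + 56
(3) = 8*b^3 - 24*b^2 + 22*b - 6
(4) = 40*d^2 + 40*d + t^2*(-d - 2) + t*(8*d^2 + 3*d - 26) - 80
(5) = 2*d^2 + 8*d + w*(d - 2) - 24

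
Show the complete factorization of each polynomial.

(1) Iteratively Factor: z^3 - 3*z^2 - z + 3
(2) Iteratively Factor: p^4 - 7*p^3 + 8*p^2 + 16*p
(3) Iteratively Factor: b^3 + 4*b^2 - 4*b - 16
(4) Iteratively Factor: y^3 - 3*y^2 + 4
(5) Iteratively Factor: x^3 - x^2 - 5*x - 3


(1) = (z - 3)*(z^2 - 1) = (z - 3)*(z + 1)*(z - 1)
(2) = (p)*(p^3 - 7*p^2 + 8*p + 16) = p*(p - 4)*(p^2 - 3*p - 4) = p*(p - 4)*(p + 1)*(p - 4)
(3) = (b + 4)*(b^2 - 4) = (b + 2)*(b + 4)*(b - 2)
(4) = (y + 1)*(y^2 - 4*y + 4) = (y - 2)*(y + 1)*(y - 2)
(5) = (x + 1)*(x^2 - 2*x - 3) = (x - 3)*(x + 1)*(x + 1)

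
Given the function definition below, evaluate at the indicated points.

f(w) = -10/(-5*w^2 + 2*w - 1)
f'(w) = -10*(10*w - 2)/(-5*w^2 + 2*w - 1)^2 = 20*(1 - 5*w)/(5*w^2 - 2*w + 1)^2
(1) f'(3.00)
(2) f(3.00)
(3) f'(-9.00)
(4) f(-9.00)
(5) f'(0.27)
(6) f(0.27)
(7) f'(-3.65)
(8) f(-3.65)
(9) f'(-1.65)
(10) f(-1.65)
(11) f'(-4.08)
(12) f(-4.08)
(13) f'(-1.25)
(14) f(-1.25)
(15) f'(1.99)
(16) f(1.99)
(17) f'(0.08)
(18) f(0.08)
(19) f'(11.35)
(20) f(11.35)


(1) = -0.17
(2) = 0.25
(3) = 0.01
(4) = 0.02
(5) = -10.30
(6) = 12.13
(7) = 0.07
(8) = 0.13
(9) = 0.58
(10) = 0.56
(11) = 0.05
(12) = 0.11
(13) = 1.13
(14) = 0.88
(15) = -0.63
(16) = 0.59
(17) = 15.78
(18) = 11.47
(19) = -0.00
(20) = 0.02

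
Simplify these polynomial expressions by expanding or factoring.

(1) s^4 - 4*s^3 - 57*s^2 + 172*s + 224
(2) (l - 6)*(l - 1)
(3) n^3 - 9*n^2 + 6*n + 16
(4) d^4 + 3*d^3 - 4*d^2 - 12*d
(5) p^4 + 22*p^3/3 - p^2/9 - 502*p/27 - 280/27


(1) = (s - 8)*(s - 4)*(s + 1)*(s + 7)
(2) = l^2 - 7*l + 6
(3) = (n - 8)*(n - 2)*(n + 1)
(4) = d*(d - 2)*(d + 2)*(d + 3)
(5) = (p - 5/3)*(p + 2/3)*(p + 4/3)*(p + 7)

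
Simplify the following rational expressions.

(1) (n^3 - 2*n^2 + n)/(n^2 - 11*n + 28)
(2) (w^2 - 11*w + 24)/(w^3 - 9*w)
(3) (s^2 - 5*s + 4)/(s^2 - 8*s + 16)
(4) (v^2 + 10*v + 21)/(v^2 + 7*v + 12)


(1) = (n^3 - 2*n^2 + n)/(n^2 - 11*n + 28)
(2) = (w - 8)/(w^2 + 3*w)
(3) = (s - 1)/(s - 4)
(4) = (v + 7)/(v + 4)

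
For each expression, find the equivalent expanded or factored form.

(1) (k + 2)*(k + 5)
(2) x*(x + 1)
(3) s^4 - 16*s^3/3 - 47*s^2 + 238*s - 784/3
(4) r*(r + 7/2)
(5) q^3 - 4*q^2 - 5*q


(1) = k^2 + 7*k + 10
(2) = x^2 + x
(3) = (s - 8)*(s - 7/3)*(s - 2)*(s + 7)
(4) = r^2 + 7*r/2
(5) = q*(q - 5)*(q + 1)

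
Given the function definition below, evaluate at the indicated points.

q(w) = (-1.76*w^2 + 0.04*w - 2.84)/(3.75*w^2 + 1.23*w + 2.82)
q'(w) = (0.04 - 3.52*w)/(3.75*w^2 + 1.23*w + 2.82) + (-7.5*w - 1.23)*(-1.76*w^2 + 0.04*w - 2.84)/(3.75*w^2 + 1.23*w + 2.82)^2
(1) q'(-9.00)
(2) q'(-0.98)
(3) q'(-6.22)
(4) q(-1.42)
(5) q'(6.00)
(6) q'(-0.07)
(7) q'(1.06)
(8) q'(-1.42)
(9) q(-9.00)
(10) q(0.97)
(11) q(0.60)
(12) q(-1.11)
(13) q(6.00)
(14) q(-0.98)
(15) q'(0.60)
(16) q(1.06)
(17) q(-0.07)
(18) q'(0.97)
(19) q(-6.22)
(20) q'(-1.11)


(1) = -0.00
(2) = -0.36
(3) = -0.01
(4) = -0.75
(5) = -0.00
(6) = 0.37
(7) = 0.19
(8) = -0.23
(9) = -0.49
(10) = -0.59
(11) = -0.70
(12) = -0.83
(13) = -0.45
(14) = -0.88
(15) = 0.40
(16) = -0.57
(17) = -1.04
(18) = 0.22
(19) = -0.51
(20) = -0.32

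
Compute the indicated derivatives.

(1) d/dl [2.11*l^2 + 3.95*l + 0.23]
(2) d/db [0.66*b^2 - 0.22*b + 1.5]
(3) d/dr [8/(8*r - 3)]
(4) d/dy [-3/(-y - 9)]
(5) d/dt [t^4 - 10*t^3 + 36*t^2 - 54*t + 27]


(1) = 4.22*l + 3.95
(2) = 1.32*b - 0.22
(3) = -64/(8*r - 3)^2
(4) = -3/(y + 9)^2
(5) = 4*t^3 - 30*t^2 + 72*t - 54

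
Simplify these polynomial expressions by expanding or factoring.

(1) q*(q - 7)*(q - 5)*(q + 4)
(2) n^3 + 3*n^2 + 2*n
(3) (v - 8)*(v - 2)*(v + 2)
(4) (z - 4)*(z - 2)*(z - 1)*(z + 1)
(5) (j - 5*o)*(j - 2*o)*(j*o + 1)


(1) = q^4 - 8*q^3 - 13*q^2 + 140*q
(2) = n*(n + 1)*(n + 2)
(3) = v^3 - 8*v^2 - 4*v + 32
(4) = z^4 - 6*z^3 + 7*z^2 + 6*z - 8
(5) = j^3*o - 7*j^2*o^2 + j^2 + 10*j*o^3 - 7*j*o + 10*o^2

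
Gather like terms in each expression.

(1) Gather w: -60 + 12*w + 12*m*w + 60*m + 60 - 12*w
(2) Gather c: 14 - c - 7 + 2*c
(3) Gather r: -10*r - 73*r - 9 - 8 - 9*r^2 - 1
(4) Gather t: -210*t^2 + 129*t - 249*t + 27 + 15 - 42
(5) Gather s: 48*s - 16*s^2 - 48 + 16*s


(1) = 12*m*w + 60*m
(2) = c + 7
(3) = -9*r^2 - 83*r - 18
(4) = -210*t^2 - 120*t
(5) = -16*s^2 + 64*s - 48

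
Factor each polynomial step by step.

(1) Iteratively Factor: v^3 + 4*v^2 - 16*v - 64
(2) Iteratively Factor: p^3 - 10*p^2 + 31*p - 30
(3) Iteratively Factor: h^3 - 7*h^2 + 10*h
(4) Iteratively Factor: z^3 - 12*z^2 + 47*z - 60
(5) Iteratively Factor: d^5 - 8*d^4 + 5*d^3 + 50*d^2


(1) = (v + 4)*(v^2 - 16) = (v + 4)^2*(v - 4)
(2) = (p - 5)*(p^2 - 5*p + 6) = (p - 5)*(p - 2)*(p - 3)
(3) = (h - 2)*(h^2 - 5*h) = h*(h - 2)*(h - 5)
(4) = (z - 3)*(z^2 - 9*z + 20) = (z - 5)*(z - 3)*(z - 4)
(5) = (d)*(d^4 - 8*d^3 + 5*d^2 + 50*d) = d*(d - 5)*(d^3 - 3*d^2 - 10*d) = d^2*(d - 5)*(d^2 - 3*d - 10) = d^2*(d - 5)^2*(d + 2)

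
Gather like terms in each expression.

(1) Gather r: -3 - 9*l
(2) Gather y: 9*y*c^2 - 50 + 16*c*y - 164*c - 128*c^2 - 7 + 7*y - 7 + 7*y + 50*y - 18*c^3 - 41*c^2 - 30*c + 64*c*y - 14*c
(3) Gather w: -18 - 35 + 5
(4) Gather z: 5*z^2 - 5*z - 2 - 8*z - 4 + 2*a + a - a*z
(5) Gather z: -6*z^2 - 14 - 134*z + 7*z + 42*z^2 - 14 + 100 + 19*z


(1) = -9*l - 3
(2) = -18*c^3 - 169*c^2 - 208*c + y*(9*c^2 + 80*c + 64) - 64
(3) = -48
(4) = 3*a + 5*z^2 + z*(-a - 13) - 6
(5) = 36*z^2 - 108*z + 72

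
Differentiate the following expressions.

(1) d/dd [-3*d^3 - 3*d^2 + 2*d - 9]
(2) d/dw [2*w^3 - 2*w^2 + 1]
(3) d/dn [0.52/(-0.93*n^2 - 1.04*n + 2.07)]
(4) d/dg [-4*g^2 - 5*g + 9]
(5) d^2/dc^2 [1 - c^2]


(1) = -9*d^2 - 6*d + 2
(2) = 2*w*(3*w - 2)
(3) = (0.9672*n + 0.5408)/(0.93*n^2 + 1.04*n - 2.07)^2
(4) = -8*g - 5
(5) = -2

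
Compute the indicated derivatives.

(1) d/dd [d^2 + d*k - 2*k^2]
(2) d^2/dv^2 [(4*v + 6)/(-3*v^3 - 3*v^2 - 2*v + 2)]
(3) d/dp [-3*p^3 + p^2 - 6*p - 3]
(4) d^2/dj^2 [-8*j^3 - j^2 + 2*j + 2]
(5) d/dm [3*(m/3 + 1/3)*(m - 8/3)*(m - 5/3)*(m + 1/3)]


(1) = 2*d + k
(2) = 4*(-54*v^5 - 216*v^4 - 222*v^3 - 207*v^2 - 144*v - 38)/(27*v^9 + 81*v^8 + 135*v^7 + 81*v^6 - 18*v^5 - 90*v^4 - 28*v^3 + 12*v^2 + 24*v - 8)
(3) = -9*p^2 + 2*p - 6
(4) = -48*j - 2
(5) = 4*m^3 - 9*m^2 - 2*m + 121/27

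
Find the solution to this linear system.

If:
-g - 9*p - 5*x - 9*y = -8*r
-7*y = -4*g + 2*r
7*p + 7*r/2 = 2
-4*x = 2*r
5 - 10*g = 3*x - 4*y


Then:
g = 8700/13069
p = 1257/13069
r = 4954/13069
x = -2477/13069
y = 508/1867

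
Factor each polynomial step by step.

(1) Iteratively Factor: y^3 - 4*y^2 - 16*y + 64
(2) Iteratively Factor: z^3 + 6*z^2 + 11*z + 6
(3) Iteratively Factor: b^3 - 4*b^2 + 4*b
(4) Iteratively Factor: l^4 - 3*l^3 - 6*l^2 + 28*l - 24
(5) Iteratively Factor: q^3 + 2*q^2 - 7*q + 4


(1) = (y - 4)*(y^2 - 16) = (y - 4)*(y + 4)*(y - 4)
(2) = (z + 3)*(z^2 + 3*z + 2) = (z + 1)*(z + 3)*(z + 2)
(3) = (b)*(b^2 - 4*b + 4) = b*(b - 2)*(b - 2)
(4) = (l + 3)*(l^3 - 6*l^2 + 12*l - 8) = (l - 2)*(l + 3)*(l^2 - 4*l + 4) = (l - 2)^2*(l + 3)*(l - 2)
(5) = (q - 1)*(q^2 + 3*q - 4) = (q - 1)*(q + 4)*(q - 1)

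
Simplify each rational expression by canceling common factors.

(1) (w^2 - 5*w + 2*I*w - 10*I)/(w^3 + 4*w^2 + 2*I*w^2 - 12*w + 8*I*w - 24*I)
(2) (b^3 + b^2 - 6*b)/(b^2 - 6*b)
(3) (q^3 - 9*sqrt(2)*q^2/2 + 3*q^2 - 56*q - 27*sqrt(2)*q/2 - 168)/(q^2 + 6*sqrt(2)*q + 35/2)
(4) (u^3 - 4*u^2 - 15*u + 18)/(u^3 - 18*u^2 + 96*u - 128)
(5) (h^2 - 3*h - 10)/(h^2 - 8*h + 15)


(1) = (w - 5)/(w^2 + 4*w - 12)
(2) = (b^2 + b - 6)/(b - 6)
(3) = (4*q^2 + q*(12 - 32*sqrt(2)) - 96*sqrt(2))/(4*q + 10*sqrt(2))
(4) = (u^3 - 4*u^2 - 15*u + 18)/(u^3 - 18*u^2 + 96*u - 128)
(5) = (h + 2)/(h - 3)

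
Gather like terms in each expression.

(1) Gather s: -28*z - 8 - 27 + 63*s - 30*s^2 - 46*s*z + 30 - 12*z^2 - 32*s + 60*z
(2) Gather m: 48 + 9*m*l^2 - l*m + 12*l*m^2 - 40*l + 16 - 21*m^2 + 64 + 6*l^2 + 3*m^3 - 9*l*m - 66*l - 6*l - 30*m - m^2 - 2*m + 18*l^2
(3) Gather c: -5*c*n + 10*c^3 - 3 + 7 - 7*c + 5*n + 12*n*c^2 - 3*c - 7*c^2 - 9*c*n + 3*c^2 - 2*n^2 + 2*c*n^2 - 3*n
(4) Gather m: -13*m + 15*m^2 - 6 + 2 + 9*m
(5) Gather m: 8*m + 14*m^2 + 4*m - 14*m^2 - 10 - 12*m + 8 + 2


(1) = -30*s^2 + s*(31 - 46*z) - 12*z^2 + 32*z - 5
(2) = 24*l^2 - 112*l + 3*m^3 + m^2*(12*l - 22) + m*(9*l^2 - 10*l - 32) + 128
(3) = 10*c^3 + c^2*(12*n - 4) + c*(2*n^2 - 14*n - 10) - 2*n^2 + 2*n + 4
(4) = 15*m^2 - 4*m - 4
(5) = 0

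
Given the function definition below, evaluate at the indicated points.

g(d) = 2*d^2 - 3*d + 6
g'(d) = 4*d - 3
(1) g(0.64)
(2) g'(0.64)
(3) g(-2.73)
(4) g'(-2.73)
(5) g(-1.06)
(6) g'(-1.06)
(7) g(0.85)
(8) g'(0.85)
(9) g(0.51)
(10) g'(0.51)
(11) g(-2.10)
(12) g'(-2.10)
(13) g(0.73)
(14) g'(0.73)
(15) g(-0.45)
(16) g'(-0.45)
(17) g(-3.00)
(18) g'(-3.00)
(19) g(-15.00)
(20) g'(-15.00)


(1) = 4.90
(2) = -0.44
(3) = 29.10
(4) = -13.92
(5) = 11.43
(6) = -7.24
(7) = 4.89
(8) = 0.40
(9) = 4.99
(10) = -0.96
(11) = 21.12
(12) = -11.40
(13) = 4.88
(14) = -0.08
(15) = 7.75
(16) = -4.80
(17) = 33.00
(18) = -15.00
(19) = 501.00
(20) = -63.00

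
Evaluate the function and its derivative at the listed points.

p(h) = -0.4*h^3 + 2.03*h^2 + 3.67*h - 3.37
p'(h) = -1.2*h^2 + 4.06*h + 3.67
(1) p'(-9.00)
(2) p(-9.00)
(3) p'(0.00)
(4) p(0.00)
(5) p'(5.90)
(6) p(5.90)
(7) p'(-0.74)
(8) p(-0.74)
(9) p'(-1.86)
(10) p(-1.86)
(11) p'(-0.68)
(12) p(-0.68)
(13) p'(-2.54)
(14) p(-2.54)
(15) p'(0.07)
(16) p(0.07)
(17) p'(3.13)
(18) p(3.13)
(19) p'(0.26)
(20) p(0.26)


(1) = -130.07
(2) = 419.63
(3) = 3.67
(4) = -3.37
(5) = -14.15
(6) = 6.80
(7) = 0.01
(8) = -4.81
(9) = -8.03
(10) = -0.60
(11) = 0.35
(12) = -4.80
(13) = -14.38
(14) = 6.96
(15) = 3.95
(16) = -3.10
(17) = 4.62
(18) = 15.74
(19) = 4.64
(20) = -2.29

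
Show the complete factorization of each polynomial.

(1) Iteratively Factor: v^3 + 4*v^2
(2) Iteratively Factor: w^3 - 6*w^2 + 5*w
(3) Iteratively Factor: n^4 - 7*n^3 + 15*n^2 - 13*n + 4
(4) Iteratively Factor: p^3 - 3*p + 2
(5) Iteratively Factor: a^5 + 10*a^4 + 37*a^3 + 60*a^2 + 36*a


(1) = (v)*(v^2 + 4*v) = v^2*(v + 4)
(2) = (w - 1)*(w^2 - 5*w) = (w - 5)*(w - 1)*(w)
(3) = (n - 1)*(n^3 - 6*n^2 + 9*n - 4) = (n - 1)^2*(n^2 - 5*n + 4) = (n - 1)^3*(n - 4)
(4) = (p + 2)*(p^2 - 2*p + 1) = (p - 1)*(p + 2)*(p - 1)
(5) = (a)*(a^4 + 10*a^3 + 37*a^2 + 60*a + 36) = a*(a + 3)*(a^3 + 7*a^2 + 16*a + 12) = a*(a + 3)^2*(a^2 + 4*a + 4) = a*(a + 2)*(a + 3)^2*(a + 2)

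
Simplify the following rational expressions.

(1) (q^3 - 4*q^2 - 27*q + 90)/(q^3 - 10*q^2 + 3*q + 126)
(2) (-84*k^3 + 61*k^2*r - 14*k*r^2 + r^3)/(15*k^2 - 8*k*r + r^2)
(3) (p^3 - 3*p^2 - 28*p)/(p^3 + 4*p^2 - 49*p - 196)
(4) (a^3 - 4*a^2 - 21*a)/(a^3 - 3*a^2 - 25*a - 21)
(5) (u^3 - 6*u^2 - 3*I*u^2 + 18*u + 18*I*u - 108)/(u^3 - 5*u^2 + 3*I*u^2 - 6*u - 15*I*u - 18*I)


(1) = (q^2 + 2*q - 15)/(q^2 - 4*q - 21)
(2) = (28*k^2 - 11*k*r + r^2)/(-5*k + r)
(3) = p/(p + 7)
(4) = a/(a + 1)
(5) = (u - 6*I)/(u + 1)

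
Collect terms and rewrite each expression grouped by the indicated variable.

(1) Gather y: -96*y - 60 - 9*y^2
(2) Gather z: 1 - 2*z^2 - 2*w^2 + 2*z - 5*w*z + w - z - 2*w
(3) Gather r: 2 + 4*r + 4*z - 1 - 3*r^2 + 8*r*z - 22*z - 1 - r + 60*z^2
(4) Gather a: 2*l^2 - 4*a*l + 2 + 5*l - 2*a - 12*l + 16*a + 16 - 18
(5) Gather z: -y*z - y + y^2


(1) = -9*y^2 - 96*y - 60
(2) = -2*w^2 - w - 2*z^2 + z*(1 - 5*w) + 1
(3) = -3*r^2 + r*(8*z + 3) + 60*z^2 - 18*z
(4) = a*(14 - 4*l) + 2*l^2 - 7*l
(5) = y^2 - y*z - y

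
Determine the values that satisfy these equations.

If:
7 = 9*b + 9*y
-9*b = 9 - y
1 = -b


Then:
No Solution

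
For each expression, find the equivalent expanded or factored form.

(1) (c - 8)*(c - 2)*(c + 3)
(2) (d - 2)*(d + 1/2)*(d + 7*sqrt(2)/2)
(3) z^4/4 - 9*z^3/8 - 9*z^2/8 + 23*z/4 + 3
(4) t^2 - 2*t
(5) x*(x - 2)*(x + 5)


(1) = c^3 - 7*c^2 - 14*c + 48
(2) = d^3 - 3*d^2/2 + 7*sqrt(2)*d^2/2 - 21*sqrt(2)*d/4 - d - 7*sqrt(2)/2
(3) = (z/2 + 1/4)*(z/2 + 1)*(z - 4)*(z - 3)
(4) = t*(t - 2)
(5) = x^3 + 3*x^2 - 10*x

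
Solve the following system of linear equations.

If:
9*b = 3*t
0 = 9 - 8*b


Then:
b = 9/8
t = 27/8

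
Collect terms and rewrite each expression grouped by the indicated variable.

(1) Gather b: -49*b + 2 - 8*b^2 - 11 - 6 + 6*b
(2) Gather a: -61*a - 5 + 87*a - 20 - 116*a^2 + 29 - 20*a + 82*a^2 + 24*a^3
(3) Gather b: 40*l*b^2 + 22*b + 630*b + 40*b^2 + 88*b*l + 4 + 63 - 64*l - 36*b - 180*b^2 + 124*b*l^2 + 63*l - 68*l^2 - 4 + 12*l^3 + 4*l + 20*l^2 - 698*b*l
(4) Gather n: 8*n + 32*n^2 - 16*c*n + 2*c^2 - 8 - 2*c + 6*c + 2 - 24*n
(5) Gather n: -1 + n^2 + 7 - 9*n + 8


(1) = -8*b^2 - 43*b - 15
(2) = 24*a^3 - 34*a^2 + 6*a + 4
(3) = b^2*(40*l - 140) + b*(124*l^2 - 610*l + 616) + 12*l^3 - 48*l^2 + 3*l + 63
(4) = 2*c^2 + 4*c + 32*n^2 + n*(-16*c - 16) - 6
(5) = n^2 - 9*n + 14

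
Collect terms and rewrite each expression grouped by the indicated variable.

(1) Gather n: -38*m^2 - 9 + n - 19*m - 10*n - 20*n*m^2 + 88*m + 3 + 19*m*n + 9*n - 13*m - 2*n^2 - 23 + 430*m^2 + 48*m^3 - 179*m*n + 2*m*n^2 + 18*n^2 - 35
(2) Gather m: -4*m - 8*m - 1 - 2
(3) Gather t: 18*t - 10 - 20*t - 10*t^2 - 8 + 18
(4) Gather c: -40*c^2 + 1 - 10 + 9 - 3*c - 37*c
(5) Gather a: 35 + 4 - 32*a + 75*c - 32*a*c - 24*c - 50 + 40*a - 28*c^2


(1) = 48*m^3 + 392*m^2 + 56*m + n^2*(2*m + 16) + n*(-20*m^2 - 160*m) - 64
(2) = -12*m - 3
(3) = -10*t^2 - 2*t
(4) = -40*c^2 - 40*c
(5) = a*(8 - 32*c) - 28*c^2 + 51*c - 11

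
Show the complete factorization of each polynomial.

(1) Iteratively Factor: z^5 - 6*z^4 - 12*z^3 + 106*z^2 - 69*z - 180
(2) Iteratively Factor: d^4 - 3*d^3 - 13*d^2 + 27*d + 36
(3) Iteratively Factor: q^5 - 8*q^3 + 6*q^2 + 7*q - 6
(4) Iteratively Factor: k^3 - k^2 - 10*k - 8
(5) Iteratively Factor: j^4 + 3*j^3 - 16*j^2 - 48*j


(1) = (z + 1)*(z^4 - 7*z^3 - 5*z^2 + 111*z - 180) = (z - 5)*(z + 1)*(z^3 - 2*z^2 - 15*z + 36) = (z - 5)*(z + 1)*(z + 4)*(z^2 - 6*z + 9) = (z - 5)*(z - 3)*(z + 1)*(z + 4)*(z - 3)
(2) = (d + 1)*(d^3 - 4*d^2 - 9*d + 36) = (d - 4)*(d + 1)*(d^2 - 9) = (d - 4)*(d + 1)*(d + 3)*(d - 3)
(3) = (q - 2)*(q^4 + 2*q^3 - 4*q^2 - 2*q + 3) = (q - 2)*(q + 3)*(q^3 - q^2 - q + 1) = (q - 2)*(q - 1)*(q + 3)*(q^2 - 1) = (q - 2)*(q - 1)*(q + 1)*(q + 3)*(q - 1)
(4) = (k - 4)*(k^2 + 3*k + 2) = (k - 4)*(k + 2)*(k + 1)
(5) = (j + 3)*(j^3 - 16*j) = (j - 4)*(j + 3)*(j^2 + 4*j) = (j - 4)*(j + 3)*(j + 4)*(j)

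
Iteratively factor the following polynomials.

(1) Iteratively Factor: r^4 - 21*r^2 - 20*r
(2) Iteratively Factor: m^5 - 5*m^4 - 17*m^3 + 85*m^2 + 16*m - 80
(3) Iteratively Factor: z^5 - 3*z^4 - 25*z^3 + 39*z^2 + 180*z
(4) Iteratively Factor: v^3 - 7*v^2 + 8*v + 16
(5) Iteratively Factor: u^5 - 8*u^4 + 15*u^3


(1) = (r + 1)*(r^3 - r^2 - 20*r) = r*(r + 1)*(r^2 - r - 20) = r*(r + 1)*(r + 4)*(r - 5)
(2) = (m + 4)*(m^4 - 9*m^3 + 19*m^2 + 9*m - 20) = (m - 1)*(m + 4)*(m^3 - 8*m^2 + 11*m + 20) = (m - 4)*(m - 1)*(m + 4)*(m^2 - 4*m - 5) = (m - 4)*(m - 1)*(m + 1)*(m + 4)*(m - 5)
(3) = (z + 3)*(z^4 - 6*z^3 - 7*z^2 + 60*z) = (z + 3)^2*(z^3 - 9*z^2 + 20*z) = (z - 4)*(z + 3)^2*(z^2 - 5*z) = (z - 5)*(z - 4)*(z + 3)^2*(z)
(4) = (v - 4)*(v^2 - 3*v - 4) = (v - 4)*(v + 1)*(v - 4)
(5) = (u - 3)*(u^4 - 5*u^3) = u*(u - 3)*(u^3 - 5*u^2) = u*(u - 5)*(u - 3)*(u^2) = u^2*(u - 5)*(u - 3)*(u)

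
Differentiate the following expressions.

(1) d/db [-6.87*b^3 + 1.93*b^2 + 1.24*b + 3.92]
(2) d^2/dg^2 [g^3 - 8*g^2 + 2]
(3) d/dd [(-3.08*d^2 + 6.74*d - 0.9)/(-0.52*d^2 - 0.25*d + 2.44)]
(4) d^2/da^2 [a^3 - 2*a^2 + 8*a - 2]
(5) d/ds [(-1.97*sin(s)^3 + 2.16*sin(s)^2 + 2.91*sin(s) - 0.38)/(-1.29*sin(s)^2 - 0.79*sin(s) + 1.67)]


(1) = -20.61*b^2 + 3.86*b + 1.24
(2) = 6*g - 16
(3) = (4.2748*d^2 - 15.9664*d + 16.2206)/(0.2704*d^4 + 0.26*d^3 - 2.4751*d^2 - 1.22*d + 5.9536)
(4) = 6*a - 4
(5) = (2.5413*sin(s)^4 + 3.1126*sin(s)^3 - 7.8222*sin(s)^2 + 6.234*sin(s) + 4.5595)*cos(s)/(1.6641*sin(s)^4 + 2.0382*sin(s)^3 - 3.6845*sin(s)^2 - 2.6386*sin(s) + 2.7889)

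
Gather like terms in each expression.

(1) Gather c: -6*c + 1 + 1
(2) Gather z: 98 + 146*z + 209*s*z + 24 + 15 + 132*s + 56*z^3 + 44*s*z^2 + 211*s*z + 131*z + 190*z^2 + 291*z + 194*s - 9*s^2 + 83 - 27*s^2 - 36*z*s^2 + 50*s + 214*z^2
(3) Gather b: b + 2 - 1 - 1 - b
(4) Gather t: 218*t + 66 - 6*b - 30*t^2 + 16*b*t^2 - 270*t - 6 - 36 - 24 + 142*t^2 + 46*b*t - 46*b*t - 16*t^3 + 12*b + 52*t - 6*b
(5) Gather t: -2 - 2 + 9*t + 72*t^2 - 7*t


(1) = 2 - 6*c
(2) = -36*s^2 + 376*s + 56*z^3 + z^2*(44*s + 404) + z*(-36*s^2 + 420*s + 568) + 220
(3) = 0
(4) = -16*t^3 + t^2*(16*b + 112)
(5) = 72*t^2 + 2*t - 4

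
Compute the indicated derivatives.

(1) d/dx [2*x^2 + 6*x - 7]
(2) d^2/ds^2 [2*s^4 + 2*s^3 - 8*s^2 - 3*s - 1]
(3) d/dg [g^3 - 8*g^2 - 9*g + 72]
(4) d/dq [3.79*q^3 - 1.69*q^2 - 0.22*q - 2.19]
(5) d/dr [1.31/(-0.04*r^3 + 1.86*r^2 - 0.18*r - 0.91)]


(1) = 4*x + 6
(2) = 24*s^2 + 12*s - 16
(3) = 3*g^2 - 16*g - 9
(4) = 11.37*q^2 - 3.38*q - 0.22
(5) = (0.1572*r^2 - 4.8732*r + 0.2358)/(0.04*r^3 - 1.86*r^2 + 0.18*r + 0.91)^2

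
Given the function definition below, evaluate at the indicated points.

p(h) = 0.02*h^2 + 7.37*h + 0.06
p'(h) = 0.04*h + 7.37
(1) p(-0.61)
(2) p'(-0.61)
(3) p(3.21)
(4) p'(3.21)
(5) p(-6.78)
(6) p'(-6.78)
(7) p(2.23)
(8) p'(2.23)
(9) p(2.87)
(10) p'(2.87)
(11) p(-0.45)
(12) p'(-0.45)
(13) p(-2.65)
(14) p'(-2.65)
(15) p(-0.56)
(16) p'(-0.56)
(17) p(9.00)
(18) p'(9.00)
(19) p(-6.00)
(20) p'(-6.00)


(1) = -4.43
(2) = 7.35
(3) = 23.92
(4) = 7.50
(5) = -48.99
(6) = 7.10
(7) = 16.59
(8) = 7.46
(9) = 21.38
(10) = 7.48
(11) = -3.25
(12) = 7.35
(13) = -19.33
(14) = 7.26
(15) = -4.06
(16) = 7.35
(17) = 68.01
(18) = 7.73
(19) = -43.44
(20) = 7.13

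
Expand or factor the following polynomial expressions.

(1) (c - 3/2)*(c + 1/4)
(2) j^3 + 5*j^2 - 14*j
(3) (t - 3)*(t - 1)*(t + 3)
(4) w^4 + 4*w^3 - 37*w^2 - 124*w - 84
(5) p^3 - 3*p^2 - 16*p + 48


(1) = c^2 - 5*c/4 - 3/8
(2) = j*(j - 2)*(j + 7)
(3) = t^3 - t^2 - 9*t + 9
(4) = (w - 6)*(w + 1)*(w + 2)*(w + 7)
(5) = (p - 4)*(p - 3)*(p + 4)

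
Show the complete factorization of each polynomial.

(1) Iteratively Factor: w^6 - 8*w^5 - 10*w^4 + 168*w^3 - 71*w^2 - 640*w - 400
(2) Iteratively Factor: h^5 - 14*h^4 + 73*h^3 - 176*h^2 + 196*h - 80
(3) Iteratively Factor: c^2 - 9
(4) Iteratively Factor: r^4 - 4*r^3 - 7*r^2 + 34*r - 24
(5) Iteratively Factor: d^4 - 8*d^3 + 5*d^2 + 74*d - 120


(1) = (w - 5)*(w^5 - 3*w^4 - 25*w^3 + 43*w^2 + 144*w + 80) = (w - 5)*(w + 1)*(w^4 - 4*w^3 - 21*w^2 + 64*w + 80) = (w - 5)*(w - 4)*(w + 1)*(w^3 - 21*w - 20) = (w - 5)*(w - 4)*(w + 1)*(w + 4)*(w^2 - 4*w - 5) = (w - 5)^2*(w - 4)*(w + 1)*(w + 4)*(w + 1)
(2) = (h - 2)*(h^4 - 12*h^3 + 49*h^2 - 78*h + 40) = (h - 5)*(h - 2)*(h^3 - 7*h^2 + 14*h - 8) = (h - 5)*(h - 2)*(h - 1)*(h^2 - 6*h + 8) = (h - 5)*(h - 4)*(h - 2)*(h - 1)*(h - 2)
(3) = (c - 3)*(c + 3)
(4) = (r - 1)*(r^3 - 3*r^2 - 10*r + 24) = (r - 1)*(r + 3)*(r^2 - 6*r + 8) = (r - 4)*(r - 1)*(r + 3)*(r - 2)
(5) = (d + 3)*(d^3 - 11*d^2 + 38*d - 40) = (d - 2)*(d + 3)*(d^2 - 9*d + 20) = (d - 5)*(d - 2)*(d + 3)*(d - 4)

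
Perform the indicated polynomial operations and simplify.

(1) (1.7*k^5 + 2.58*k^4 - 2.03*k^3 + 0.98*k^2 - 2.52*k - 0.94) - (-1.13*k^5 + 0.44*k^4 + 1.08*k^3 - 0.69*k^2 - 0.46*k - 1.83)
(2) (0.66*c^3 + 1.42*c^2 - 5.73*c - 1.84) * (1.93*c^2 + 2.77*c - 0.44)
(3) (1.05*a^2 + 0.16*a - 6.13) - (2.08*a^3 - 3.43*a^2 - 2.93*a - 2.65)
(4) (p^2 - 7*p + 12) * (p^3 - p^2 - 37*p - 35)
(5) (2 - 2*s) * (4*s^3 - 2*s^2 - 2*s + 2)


(1) = 2.83*k^5 + 2.14*k^4 - 3.11*k^3 + 1.67*k^2 - 2.06*k + 0.89
(2) = 1.2738*c^5 + 4.5688*c^4 - 7.4159*c^3 - 20.0481*c^2 - 2.5756*c + 0.8096
(3) = -2.08*a^3 + 4.48*a^2 + 3.09*a - 3.48
(4) = p^5 - 8*p^4 - 18*p^3 + 212*p^2 - 199*p - 420
(5) = -8*s^4 + 12*s^3 - 8*s + 4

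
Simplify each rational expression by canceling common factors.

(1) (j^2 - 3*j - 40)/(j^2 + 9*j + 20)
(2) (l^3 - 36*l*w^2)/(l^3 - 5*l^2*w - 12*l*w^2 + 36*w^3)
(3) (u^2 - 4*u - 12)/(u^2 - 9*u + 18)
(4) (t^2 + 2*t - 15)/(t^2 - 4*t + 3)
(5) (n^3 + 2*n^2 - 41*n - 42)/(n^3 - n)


(1) = (j - 8)/(j + 4)
(2) = (-l^2 - 6*l*w)/(-l^2 - l*w + 6*w^2)
(3) = (u + 2)/(u - 3)
(4) = (t + 5)/(t - 1)
(5) = (n^2 + n - 42)/(n^2 - n)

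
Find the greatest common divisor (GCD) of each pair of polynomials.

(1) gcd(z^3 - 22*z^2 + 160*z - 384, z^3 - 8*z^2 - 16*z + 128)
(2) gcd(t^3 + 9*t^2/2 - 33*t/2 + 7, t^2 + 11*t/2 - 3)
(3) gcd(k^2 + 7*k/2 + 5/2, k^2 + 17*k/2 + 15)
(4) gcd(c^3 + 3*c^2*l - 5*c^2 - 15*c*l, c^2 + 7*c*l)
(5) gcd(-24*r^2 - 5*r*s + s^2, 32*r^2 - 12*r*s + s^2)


(1) = gcd((z - 8)^2*(z - 6), (z - 8)*(z - 4)*(z + 4)) = z - 8
(2) = gcd((t - 2)*(t - 1/2)*(t + 7), (t - 1/2)*(t + 6)) = t - 1/2
(3) = gcd((k + 1)*(k + 5/2), (k + 5/2)*(k + 6)) = k + 5/2
(4) = gcd(c*(c - 5)*(c + 3*l), c*(c + 7*l)) = c
(5) = gcd((-8*r + s)*(3*r + s), (-8*r + s)*(-4*r + s)) = 8*r - s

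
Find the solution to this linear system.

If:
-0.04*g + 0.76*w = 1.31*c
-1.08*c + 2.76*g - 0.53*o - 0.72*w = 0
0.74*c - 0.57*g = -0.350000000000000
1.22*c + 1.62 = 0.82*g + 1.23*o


Then:
c = -1.04
g = -0.73
o = 0.78
w = -1.83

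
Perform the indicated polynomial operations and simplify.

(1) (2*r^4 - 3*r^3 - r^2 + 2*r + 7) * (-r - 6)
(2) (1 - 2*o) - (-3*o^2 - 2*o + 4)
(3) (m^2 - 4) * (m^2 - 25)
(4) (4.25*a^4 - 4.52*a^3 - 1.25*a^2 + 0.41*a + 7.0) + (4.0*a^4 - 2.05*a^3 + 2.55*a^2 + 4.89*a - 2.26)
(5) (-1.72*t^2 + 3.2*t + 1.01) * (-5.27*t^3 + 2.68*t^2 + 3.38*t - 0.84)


(1) = -2*r^5 - 9*r^4 + 19*r^3 + 4*r^2 - 19*r - 42
(2) = 3*o^2 - 3
(3) = m^4 - 29*m^2 + 100
(4) = 8.25*a^4 - 6.57*a^3 + 1.3*a^2 + 5.3*a + 4.74
(5) = 9.0644*t^5 - 21.4736*t^4 - 2.5603*t^3 + 14.9676*t^2 + 0.7258*t - 0.8484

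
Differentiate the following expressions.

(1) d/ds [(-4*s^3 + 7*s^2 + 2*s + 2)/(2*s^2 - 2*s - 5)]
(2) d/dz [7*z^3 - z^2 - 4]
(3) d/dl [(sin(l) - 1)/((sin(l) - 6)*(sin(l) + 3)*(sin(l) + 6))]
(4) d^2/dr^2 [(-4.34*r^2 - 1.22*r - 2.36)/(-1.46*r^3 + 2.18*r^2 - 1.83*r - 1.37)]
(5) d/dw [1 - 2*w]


(1) = 2*(-4*s^4 + 8*s^3 + 21*s^2 - 39*s - 3)/(4*s^4 - 8*s^3 - 16*s^2 + 20*s + 25)
(2) = z*(21*z - 2)
(3) = 2*(-sin(l)^3 + 3*sin(l) - 72)*cos(l)/((sin(l) - 6)^2*(sin(l) + 3)^2*(sin(l) + 6)^2)
(4) = (18.502288*r^6 + 15.603312*r^5 - 32.504856*r^4 - 202.010024*r^3 + 153.614808*r^2 - 62.950824*r + 40.077728)/(3.112136*r^9 - 13.940664*r^8 + 32.517996*r^7 - 36.5465*r^6 + 14.596242*r^5 + 19.592754*r^4 - 18.443559*r^3 + 1.489053*r^2 + 10.304181*r + 2.571353)
(5) = -2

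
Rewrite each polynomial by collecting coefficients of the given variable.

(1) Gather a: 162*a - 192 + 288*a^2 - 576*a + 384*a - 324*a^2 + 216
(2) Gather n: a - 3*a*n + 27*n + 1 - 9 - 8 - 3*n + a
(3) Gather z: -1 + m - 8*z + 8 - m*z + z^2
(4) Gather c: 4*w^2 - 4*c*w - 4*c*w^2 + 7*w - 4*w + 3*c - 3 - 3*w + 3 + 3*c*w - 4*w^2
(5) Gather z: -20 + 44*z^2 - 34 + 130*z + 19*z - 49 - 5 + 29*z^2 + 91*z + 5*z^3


(1) = -36*a^2 - 30*a + 24
(2) = 2*a + n*(24 - 3*a) - 16
(3) = m + z^2 + z*(-m - 8) + 7
(4) = c*(-4*w^2 - w + 3)
(5) = 5*z^3 + 73*z^2 + 240*z - 108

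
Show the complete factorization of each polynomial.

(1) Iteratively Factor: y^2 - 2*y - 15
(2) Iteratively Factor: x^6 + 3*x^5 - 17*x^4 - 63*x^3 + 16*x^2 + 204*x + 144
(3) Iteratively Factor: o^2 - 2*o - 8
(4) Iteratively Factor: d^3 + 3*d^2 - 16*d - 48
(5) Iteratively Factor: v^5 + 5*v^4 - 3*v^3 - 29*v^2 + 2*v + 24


(1) = (y - 5)*(y + 3)
(2) = (x + 1)*(x^5 + 2*x^4 - 19*x^3 - 44*x^2 + 60*x + 144) = (x + 1)*(x + 2)*(x^4 - 19*x^2 - 6*x + 72) = (x + 1)*(x + 2)*(x + 3)*(x^3 - 3*x^2 - 10*x + 24) = (x - 4)*(x + 1)*(x + 2)*(x + 3)*(x^2 + x - 6) = (x - 4)*(x + 1)*(x + 2)*(x + 3)^2*(x - 2)
(3) = (o - 4)*(o + 2)
(4) = (d + 3)*(d^2 - 16) = (d + 3)*(d + 4)*(d - 4)
(5) = (v - 2)*(v^4 + 7*v^3 + 11*v^2 - 7*v - 12) = (v - 2)*(v - 1)*(v^3 + 8*v^2 + 19*v + 12) = (v - 2)*(v - 1)*(v + 4)*(v^2 + 4*v + 3) = (v - 2)*(v - 1)*(v + 3)*(v + 4)*(v + 1)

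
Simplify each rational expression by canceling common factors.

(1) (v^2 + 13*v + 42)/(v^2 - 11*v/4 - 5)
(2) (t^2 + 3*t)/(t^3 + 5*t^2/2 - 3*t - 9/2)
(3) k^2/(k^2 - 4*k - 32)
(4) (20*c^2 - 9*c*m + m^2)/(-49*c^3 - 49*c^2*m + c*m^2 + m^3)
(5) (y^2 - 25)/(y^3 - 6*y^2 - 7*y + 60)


(1) = (4*v^2 + 52*v + 168)/(4*v^2 - 11*v - 20)
(2) = 2*t/(2*t^2 - t - 3)
(3) = k^2/(k^2 - 4*k - 32)
(4) = (-20*c^2 + 9*c*m - m^2)/(49*c^3 + 49*c^2*m - c*m^2 - m^3)
(5) = (y + 5)/(y^2 - y - 12)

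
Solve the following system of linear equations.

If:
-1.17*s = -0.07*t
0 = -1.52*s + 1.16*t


Then:
s = 0.00
t = 0.00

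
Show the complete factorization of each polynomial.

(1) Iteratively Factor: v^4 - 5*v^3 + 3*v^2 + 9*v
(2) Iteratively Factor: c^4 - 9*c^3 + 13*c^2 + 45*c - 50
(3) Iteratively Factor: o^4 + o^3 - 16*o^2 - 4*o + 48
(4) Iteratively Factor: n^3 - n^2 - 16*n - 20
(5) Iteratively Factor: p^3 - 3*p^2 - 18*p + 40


(1) = (v + 1)*(v^3 - 6*v^2 + 9*v) = (v - 3)*(v + 1)*(v^2 - 3*v) = v*(v - 3)*(v + 1)*(v - 3)
(2) = (c - 1)*(c^3 - 8*c^2 + 5*c + 50) = (c - 5)*(c - 1)*(c^2 - 3*c - 10) = (c - 5)*(c - 1)*(c + 2)*(c - 5)
(3) = (o - 3)*(o^3 + 4*o^2 - 4*o - 16) = (o - 3)*(o + 2)*(o^2 + 2*o - 8) = (o - 3)*(o + 2)*(o + 4)*(o - 2)
(4) = (n + 2)*(n^2 - 3*n - 10) = (n - 5)*(n + 2)*(n + 2)
(5) = (p + 4)*(p^2 - 7*p + 10) = (p - 2)*(p + 4)*(p - 5)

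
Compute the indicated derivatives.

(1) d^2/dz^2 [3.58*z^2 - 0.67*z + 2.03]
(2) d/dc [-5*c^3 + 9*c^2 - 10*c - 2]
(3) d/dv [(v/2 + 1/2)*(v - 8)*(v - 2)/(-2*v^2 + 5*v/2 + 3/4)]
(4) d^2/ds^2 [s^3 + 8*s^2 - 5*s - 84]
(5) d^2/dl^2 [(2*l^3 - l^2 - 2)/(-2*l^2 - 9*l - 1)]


(1) = 7.16000000000000
(2) = -15*c^2 + 18*c - 10
(3) = 2*(-8*v^4 + 20*v^3 - 33*v^2 + 202*v - 142)/(64*v^4 - 160*v^3 + 52*v^2 + 60*v + 9)
(4) = 6*s + 16
(5) = 2*(-176*l^3 - 36*l^2 + 102*l + 159)/(8*l^6 + 108*l^5 + 498*l^4 + 837*l^3 + 249*l^2 + 27*l + 1)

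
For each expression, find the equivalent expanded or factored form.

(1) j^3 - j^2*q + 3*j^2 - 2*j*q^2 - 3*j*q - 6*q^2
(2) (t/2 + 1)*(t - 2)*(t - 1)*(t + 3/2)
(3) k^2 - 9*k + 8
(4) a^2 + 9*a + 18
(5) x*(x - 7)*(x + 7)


(1) = (j + 3)*(j - 2*q)*(j + q)
(2) = t^4/2 + t^3/4 - 11*t^2/4 - t + 3
(3) = (k - 8)*(k - 1)
(4) = (a + 3)*(a + 6)
(5) = x^3 - 49*x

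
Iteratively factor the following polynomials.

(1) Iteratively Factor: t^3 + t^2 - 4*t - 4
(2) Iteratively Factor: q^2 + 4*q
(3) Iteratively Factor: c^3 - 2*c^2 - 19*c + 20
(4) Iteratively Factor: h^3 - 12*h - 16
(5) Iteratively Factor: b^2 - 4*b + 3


(1) = (t + 2)*(t^2 - t - 2) = (t - 2)*(t + 2)*(t + 1)
(2) = (q + 4)*(q)
(3) = (c - 1)*(c^2 - c - 20) = (c - 1)*(c + 4)*(c - 5)
(4) = (h + 2)*(h^2 - 2*h - 8) = (h + 2)^2*(h - 4)
(5) = (b - 3)*(b - 1)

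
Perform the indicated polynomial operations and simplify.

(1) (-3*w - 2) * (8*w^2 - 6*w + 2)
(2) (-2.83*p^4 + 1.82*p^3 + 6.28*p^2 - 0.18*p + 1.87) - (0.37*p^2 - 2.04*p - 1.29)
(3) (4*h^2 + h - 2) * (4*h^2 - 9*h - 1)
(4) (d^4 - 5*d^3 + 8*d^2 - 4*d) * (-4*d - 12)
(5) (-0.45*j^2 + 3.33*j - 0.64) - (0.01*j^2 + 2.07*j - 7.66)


(1) = -24*w^3 + 2*w^2 + 6*w - 4
(2) = -2.83*p^4 + 1.82*p^3 + 5.91*p^2 + 1.86*p + 3.16
(3) = 16*h^4 - 32*h^3 - 21*h^2 + 17*h + 2
(4) = -4*d^5 + 8*d^4 + 28*d^3 - 80*d^2 + 48*d
(5) = -0.46*j^2 + 1.26*j + 7.02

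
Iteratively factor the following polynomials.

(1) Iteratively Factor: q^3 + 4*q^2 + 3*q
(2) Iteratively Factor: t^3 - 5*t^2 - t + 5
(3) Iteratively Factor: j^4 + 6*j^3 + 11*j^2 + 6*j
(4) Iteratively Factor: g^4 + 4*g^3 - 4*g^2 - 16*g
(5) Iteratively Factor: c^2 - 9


(1) = (q + 3)*(q^2 + q) = q*(q + 3)*(q + 1)
(2) = (t + 1)*(t^2 - 6*t + 5) = (t - 1)*(t + 1)*(t - 5)
(3) = (j + 3)*(j^3 + 3*j^2 + 2*j) = (j + 1)*(j + 3)*(j^2 + 2*j) = j*(j + 1)*(j + 3)*(j + 2)
(4) = (g)*(g^3 + 4*g^2 - 4*g - 16) = g*(g + 2)*(g^2 + 2*g - 8) = g*(g - 2)*(g + 2)*(g + 4)
(5) = (c - 3)*(c + 3)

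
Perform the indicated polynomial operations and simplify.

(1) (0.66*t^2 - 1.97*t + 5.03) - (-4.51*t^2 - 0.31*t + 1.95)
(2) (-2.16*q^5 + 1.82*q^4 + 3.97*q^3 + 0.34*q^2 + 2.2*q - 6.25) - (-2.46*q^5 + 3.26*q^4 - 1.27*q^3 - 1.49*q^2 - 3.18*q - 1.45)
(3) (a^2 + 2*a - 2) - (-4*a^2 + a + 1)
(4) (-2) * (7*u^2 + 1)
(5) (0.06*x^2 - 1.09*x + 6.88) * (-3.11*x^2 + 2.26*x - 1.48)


(1) = 5.17*t^2 - 1.66*t + 3.08
(2) = 0.3*q^5 - 1.44*q^4 + 5.24*q^3 + 1.83*q^2 + 5.38*q - 4.8
(3) = 5*a^2 + a - 3
(4) = -14*u^2 - 2
(5) = -0.1866*x^4 + 3.5255*x^3 - 23.949*x^2 + 17.162*x - 10.1824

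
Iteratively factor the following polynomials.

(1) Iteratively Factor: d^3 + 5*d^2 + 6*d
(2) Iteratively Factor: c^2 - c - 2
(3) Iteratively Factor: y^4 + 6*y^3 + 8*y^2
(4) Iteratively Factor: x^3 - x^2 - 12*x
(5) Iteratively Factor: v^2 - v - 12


(1) = (d + 2)*(d^2 + 3*d) = (d + 2)*(d + 3)*(d)
(2) = (c - 2)*(c + 1)
(3) = (y + 4)*(y^3 + 2*y^2) = (y + 2)*(y + 4)*(y^2) = y*(y + 2)*(y + 4)*(y)
(4) = (x + 3)*(x^2 - 4*x) = x*(x + 3)*(x - 4)
(5) = (v + 3)*(v - 4)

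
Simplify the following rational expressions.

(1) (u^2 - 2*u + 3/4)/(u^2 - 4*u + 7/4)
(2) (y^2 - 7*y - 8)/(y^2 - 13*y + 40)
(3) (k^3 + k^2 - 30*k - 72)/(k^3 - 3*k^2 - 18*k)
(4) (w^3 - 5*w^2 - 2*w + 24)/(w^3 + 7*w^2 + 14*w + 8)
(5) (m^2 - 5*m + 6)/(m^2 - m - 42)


(1) = (2*u - 3)/(2*u - 7)
(2) = (y + 1)/(y - 5)
(3) = (k + 4)/k
(4) = (w^2 - 7*w + 12)/(w^2 + 5*w + 4)
(5) = (m^2 - 5*m + 6)/(m^2 - m - 42)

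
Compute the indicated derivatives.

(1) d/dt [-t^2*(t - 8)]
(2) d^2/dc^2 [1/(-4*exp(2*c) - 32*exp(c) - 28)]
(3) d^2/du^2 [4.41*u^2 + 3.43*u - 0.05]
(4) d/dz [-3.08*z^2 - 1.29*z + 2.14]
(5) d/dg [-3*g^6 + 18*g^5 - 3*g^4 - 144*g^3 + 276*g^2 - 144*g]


(1) = t*(16 - 3*t)
(2) = ((exp(c) + 2)*(exp(2*c) + 8*exp(c) + 7) - 2*(exp(c) + 4)^2*exp(c))*exp(c)/(exp(2*c) + 8*exp(c) + 7)^3
(3) = 8.82000000000000
(4) = -6.16*z - 1.29
(5) = -18*g^5 + 90*g^4 - 12*g^3 - 432*g^2 + 552*g - 144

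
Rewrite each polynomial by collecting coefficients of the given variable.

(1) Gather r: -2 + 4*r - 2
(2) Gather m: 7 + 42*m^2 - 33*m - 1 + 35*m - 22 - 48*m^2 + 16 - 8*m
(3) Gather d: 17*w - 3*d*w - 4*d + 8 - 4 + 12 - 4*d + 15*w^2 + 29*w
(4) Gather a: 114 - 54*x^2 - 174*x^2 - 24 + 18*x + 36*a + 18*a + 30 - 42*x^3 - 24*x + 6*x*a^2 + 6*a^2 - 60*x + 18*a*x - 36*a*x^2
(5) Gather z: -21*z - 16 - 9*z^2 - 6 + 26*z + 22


(1) = 4*r - 4
(2) = -6*m^2 - 6*m
(3) = d*(-3*w - 8) + 15*w^2 + 46*w + 16
(4) = a^2*(6*x + 6) + a*(-36*x^2 + 18*x + 54) - 42*x^3 - 228*x^2 - 66*x + 120
(5) = -9*z^2 + 5*z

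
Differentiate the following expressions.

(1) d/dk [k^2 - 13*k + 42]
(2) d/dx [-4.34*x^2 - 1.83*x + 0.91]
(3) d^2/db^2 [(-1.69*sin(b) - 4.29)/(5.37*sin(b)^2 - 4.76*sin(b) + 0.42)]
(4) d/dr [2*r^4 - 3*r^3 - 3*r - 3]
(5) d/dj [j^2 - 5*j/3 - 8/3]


(1) = 2*k - 13
(2) = -8.68*x - 1.83
(3) = (48.734361*sin(b)^5 + 538.039632*sin(b)^4 - 449.311122*sin(b)^3 - 680.384718*sin(b)^2 + 689.689728*sin(b) - 181.808172)/(5.37*sin(b)^2 - 4.76*sin(b) + 0.42)^3
(4) = 8*r^3 - 9*r^2 - 3
(5) = 2*j - 5/3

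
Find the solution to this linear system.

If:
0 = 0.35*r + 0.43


Then:
r = -1.23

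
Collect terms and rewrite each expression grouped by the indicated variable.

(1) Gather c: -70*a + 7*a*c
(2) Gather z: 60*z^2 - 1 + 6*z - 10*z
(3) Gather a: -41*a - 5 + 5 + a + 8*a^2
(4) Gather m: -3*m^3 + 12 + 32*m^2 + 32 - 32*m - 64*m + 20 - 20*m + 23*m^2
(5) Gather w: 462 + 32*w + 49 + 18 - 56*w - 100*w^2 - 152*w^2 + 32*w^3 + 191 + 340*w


(1) = 7*a*c - 70*a
(2) = 60*z^2 - 4*z - 1
(3) = 8*a^2 - 40*a
(4) = -3*m^3 + 55*m^2 - 116*m + 64
(5) = 32*w^3 - 252*w^2 + 316*w + 720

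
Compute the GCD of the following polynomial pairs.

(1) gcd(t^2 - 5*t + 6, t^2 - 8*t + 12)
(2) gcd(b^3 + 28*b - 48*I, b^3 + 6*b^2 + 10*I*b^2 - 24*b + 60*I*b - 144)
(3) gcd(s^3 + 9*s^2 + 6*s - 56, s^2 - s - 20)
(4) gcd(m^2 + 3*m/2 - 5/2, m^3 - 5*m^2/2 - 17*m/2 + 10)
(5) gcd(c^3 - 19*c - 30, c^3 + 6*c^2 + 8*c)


(1) = t - 2
(2) = gcd((b - 4*I)*(b - 2*I)*(b + 6*I), (b + 6)*(b + 4*I)*(b + 6*I)) = b + 6*I
(3) = s + 4
(4) = gcd((m - 1)*(m + 5/2), (m - 4)*(m - 1)*(m + 5/2)) = m^2 + 3*m/2 - 5/2
(5) = c + 2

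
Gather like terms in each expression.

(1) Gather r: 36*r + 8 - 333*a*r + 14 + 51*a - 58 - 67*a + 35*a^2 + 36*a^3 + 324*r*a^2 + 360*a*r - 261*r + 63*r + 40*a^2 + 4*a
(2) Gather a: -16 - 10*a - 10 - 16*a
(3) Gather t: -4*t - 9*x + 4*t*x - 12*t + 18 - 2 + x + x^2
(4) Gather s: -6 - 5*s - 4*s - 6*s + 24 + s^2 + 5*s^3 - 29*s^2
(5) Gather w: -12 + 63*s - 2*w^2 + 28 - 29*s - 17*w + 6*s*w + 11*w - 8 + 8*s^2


(1) = 36*a^3 + 75*a^2 - 12*a + r*(324*a^2 + 27*a - 162) - 36
(2) = -26*a - 26
(3) = t*(4*x - 16) + x^2 - 8*x + 16
(4) = 5*s^3 - 28*s^2 - 15*s + 18
(5) = 8*s^2 + 34*s - 2*w^2 + w*(6*s - 6) + 8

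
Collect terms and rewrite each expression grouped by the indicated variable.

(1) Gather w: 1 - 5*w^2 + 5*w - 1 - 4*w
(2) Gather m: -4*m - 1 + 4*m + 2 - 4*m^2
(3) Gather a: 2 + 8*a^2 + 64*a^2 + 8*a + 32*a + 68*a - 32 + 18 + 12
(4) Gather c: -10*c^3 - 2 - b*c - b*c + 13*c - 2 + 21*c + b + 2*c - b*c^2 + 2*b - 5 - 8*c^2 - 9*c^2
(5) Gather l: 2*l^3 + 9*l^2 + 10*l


(1) = -5*w^2 + w
(2) = 1 - 4*m^2
(3) = 72*a^2 + 108*a
(4) = 3*b - 10*c^3 + c^2*(-b - 17) + c*(36 - 2*b) - 9
(5) = 2*l^3 + 9*l^2 + 10*l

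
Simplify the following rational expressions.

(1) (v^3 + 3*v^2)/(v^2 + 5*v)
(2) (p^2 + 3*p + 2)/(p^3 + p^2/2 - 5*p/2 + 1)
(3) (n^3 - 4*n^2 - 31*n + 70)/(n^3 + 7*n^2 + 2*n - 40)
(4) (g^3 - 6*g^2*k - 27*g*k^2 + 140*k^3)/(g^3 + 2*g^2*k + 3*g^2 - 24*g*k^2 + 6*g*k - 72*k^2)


(1) = (v^2 + 3*v)/(v + 5)
(2) = (2*p + 2)/(2*p^2 - 3*p + 1)
(3) = (n - 7)/(n + 4)
(4) = (g^2 - 2*g*k - 35*k^2)/(g^2 + 6*g*k + 3*g + 18*k)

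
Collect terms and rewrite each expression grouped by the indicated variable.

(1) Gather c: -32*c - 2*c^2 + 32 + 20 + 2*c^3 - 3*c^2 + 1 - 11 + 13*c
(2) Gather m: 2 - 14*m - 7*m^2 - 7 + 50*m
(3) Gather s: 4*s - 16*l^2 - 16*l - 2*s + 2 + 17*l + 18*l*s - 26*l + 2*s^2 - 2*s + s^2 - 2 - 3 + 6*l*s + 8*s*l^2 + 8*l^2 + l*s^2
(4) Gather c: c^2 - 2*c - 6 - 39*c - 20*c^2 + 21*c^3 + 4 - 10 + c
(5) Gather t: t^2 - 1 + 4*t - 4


(1) = 2*c^3 - 5*c^2 - 19*c + 42
(2) = -7*m^2 + 36*m - 5
(3) = -8*l^2 - 25*l + s^2*(l + 3) + s*(8*l^2 + 24*l) - 3
(4) = 21*c^3 - 19*c^2 - 40*c - 12
(5) = t^2 + 4*t - 5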